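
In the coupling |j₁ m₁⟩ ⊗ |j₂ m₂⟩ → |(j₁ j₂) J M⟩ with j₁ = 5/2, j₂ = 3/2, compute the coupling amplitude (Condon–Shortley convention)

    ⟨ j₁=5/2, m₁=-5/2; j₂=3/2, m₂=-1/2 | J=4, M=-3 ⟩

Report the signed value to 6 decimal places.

+√(3/8) = +0.612372

√[9·0!5!3!/9! · 0!5!1!2!1!7!] = √(21600)
  +(−1)^0/∏(0,0,5,1,0,2)! = 1/240  (running 1/240)
⟨..|..⟩ = √(21600)·(1/240) = +0.612372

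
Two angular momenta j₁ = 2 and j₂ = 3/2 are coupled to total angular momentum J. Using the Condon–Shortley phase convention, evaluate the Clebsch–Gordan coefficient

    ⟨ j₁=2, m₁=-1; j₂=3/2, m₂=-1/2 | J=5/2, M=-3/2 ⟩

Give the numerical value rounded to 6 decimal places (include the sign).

-0.169031

j₁+j₂−J=1  J+j₁−j₂=3  J−j₁+j₂=2  j₁+j₂+J+1=7
(j₁±m₁, j₂±m₂, J±M) = (1,3,1,2,1,4)
P² = 144/35
sum k=0..1:
  [0] +1/6 = 1/6
  [1] −1/4 = -1/4
S = -1/12
C² = P²·S² = 1/35 ; C = -0.169031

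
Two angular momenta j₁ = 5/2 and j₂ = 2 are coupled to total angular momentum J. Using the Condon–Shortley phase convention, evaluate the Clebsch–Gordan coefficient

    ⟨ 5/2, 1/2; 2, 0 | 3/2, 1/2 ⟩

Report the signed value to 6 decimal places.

triangle: 3!×2!×1!/7! = 12/5040
(j±m)!: 3!×2!×2!×2!×2!×1! = 96
prefactor² = (2J+1)×Δ×N² = 32/35
  k=1: −1/(1!×2!×1!×1!×1!×0!) = -1/2
  k=2: +1/(2!×1!×0!×0!×2!×1!) = 1/4
Σ = -1/4  ⇒  CG² = 32/35×(-1/4)² = 2/35
CG = −√(2/35) = -0.239046

−√(2/35) = -0.239046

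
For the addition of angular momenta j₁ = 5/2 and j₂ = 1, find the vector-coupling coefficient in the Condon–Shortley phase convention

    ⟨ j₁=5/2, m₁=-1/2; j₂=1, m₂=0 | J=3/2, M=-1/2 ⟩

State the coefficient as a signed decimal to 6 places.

-0.632456

√[4·2!3!0!/6! · 2!3!1!1!1!2!] = √(8/5)
  +(−1)^1/∏(1,1,2,0,1,0)! = -1/2  (running -1/2)
⟨..|..⟩ = √(8/5)·(-1/2) = -0.632456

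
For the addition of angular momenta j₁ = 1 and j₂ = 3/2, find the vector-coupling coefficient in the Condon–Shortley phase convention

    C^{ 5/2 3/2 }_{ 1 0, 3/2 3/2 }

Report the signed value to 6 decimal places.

√[6·0!2!3!/6! · 1!1!3!0!4!1!] = √(72/5)
  +(−1)^0/∏(0,0,1,3,1,0)! = 1/6  (running 1/6)
⟨..|..⟩ = √(72/5)·(1/6) = +0.632456

+0.632456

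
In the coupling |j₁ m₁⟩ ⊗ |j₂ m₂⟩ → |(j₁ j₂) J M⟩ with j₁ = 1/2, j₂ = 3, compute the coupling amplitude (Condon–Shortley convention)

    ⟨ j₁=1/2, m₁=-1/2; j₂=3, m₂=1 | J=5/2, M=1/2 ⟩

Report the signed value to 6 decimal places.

√[6·1!0!5!/7! · 0!1!4!2!3!2!] = √(576/7)
  +(−1)^1/∏(1,0,0,3,0,2)! = -1/12  (running -1/12)
⟨..|..⟩ = √(576/7)·(-1/12) = -0.755929

-0.755929  (= −√(4/7))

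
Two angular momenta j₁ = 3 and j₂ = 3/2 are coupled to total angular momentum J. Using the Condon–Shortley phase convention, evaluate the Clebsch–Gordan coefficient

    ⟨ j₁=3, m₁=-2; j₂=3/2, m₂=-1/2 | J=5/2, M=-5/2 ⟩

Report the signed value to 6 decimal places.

−√(5/14) = -0.597614

√[6·2!4!1!/8! · 1!5!1!2!0!5!] = √(1440/7)
  +(−1)^1/∏(1,1,4,0,0,1)! = -1/24  (running -1/24)
⟨..|..⟩ = √(1440/7)·(-1/24) = -0.597614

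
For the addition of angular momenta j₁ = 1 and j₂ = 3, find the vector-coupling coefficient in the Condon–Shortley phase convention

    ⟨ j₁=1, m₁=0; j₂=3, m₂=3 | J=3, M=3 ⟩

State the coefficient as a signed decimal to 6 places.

−√(3/4) ≈ -0.866025

triangle: 1!*1!*5!/8! = 120/40320
(j±m)!: 1!*1!*6!*0!*6!*0! = 518400
prefactor² = (2J+1)*Δ*N² = 10800
  k=1: −1/(1!*0!*0!*5!*1!*0!) = -1/120
Σ = -1/120  ⇒  CG² = 10800*(-1/120)² = 3/4
CG = −√(3/4) = -0.866025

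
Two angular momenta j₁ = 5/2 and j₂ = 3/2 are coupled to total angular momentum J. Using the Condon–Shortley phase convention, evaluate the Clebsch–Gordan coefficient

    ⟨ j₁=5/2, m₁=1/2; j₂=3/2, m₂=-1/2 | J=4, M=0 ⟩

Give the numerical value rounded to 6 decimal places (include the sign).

+√(3/7) = +0.654654

j₁+j₂−J=0  J+j₁−j₂=5  J−j₁+j₂=3  j₁+j₂+J+1=9
(j₁±m₁, j₂±m₂, J±M) = (3,2,1,2,4,4)
P² = 1728/7
sum k=0..0:
  [0] +1/24 = 1/24
S = 1/24
C² = P²·S² = 3/7 ; C = +0.654654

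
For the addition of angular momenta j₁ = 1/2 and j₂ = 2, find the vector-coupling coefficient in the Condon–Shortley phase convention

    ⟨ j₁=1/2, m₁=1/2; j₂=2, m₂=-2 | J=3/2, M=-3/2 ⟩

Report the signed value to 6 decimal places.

√[4·1!0!3!/5! · 1!0!0!4!0!3!] = √(144/5)
  +(−1)^0/∏(0,1,0,0,0,3)! = 1/6  (running 1/6)
⟨..|..⟩ = √(144/5)·(1/6) = +0.894427

+√(4/5) ≈ +0.894427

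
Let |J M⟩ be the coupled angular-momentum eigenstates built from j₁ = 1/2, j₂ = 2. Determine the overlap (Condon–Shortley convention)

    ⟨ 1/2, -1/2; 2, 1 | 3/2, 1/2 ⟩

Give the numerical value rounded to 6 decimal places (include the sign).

j₁+j₂−J=1  J+j₁−j₂=0  J−j₁+j₂=3  j₁+j₂+J+1=5
(j₁±m₁, j₂±m₂, J±M) = (0,1,3,1,2,1)
P² = 12/5
sum k=1..1:
  [1] −1/2 = -1/2
S = -1/2
C² = P²·S² = 3/5 ; C = -0.774597

−√(3/5) = -0.774597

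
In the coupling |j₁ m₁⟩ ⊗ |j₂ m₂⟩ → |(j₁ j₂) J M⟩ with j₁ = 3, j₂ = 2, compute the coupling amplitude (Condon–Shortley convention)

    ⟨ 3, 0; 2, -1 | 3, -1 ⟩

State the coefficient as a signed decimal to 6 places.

-0.182574  (= −√(1/30))

√[7·2!4!2!/9! · 3!3!1!3!2!4!] = √(96/5)
  +(−1)^0/∏(0,2,3,1,1,1)! = 1/12  (running 1/12)
  +(−1)^1/∏(1,1,2,0,2,2)! = -1/8  (running -1/24)
⟨..|..⟩ = √(96/5)·(-1/24) = -0.182574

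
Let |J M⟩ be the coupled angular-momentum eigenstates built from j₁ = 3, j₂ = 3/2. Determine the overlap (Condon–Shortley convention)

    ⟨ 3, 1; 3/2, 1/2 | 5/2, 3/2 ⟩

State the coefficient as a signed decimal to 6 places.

−√(7/20) ≈ -0.591608

j₁+j₂−J=2  J+j₁−j₂=4  J−j₁+j₂=1  j₁+j₂+J+1=8
(j₁±m₁, j₂±m₂, J±M) = (4,2,2,1,4,1)
P² = 576/35
sum k=1..2:
  [1] −1/6 = -1/6
  [2] +1/48 = 1/48
S = -7/48
C² = P²·S² = 7/20 ; C = -0.591608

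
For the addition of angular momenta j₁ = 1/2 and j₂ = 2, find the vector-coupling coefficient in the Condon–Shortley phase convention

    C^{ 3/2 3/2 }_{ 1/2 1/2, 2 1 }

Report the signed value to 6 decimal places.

j₁+j₂−J=1  J+j₁−j₂=0  J−j₁+j₂=3  j₁+j₂+J+1=5
(j₁±m₁, j₂±m₂, J±M) = (1,0,3,1,3,0)
P² = 36/5
sum k=0..0:
  [0] +1/6 = 1/6
S = 1/6
C² = P²·S² = 1/5 ; C = +0.447214

+0.447214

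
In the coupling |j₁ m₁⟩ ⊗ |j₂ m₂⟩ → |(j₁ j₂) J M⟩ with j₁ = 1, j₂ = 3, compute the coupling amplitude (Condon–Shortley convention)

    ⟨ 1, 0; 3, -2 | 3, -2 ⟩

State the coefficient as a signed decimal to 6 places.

√[7·1!1!5!/8! · 1!1!1!5!1!5!] = √(300)
  +(−1)^0/∏(0,1,1,1,0,4)! = 1/24  (running 1/24)
  +(−1)^1/∏(1,0,0,0,1,5)! = -1/120  (running 1/30)
⟨..|..⟩ = √(300)·(1/30) = +0.577350

+0.577350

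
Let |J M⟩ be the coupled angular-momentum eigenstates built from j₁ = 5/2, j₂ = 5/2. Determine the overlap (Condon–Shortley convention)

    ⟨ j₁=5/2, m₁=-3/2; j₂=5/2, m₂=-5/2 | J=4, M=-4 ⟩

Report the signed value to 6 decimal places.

+√(1/2) = +0.707107

j₁+j₂−J=1  J+j₁−j₂=4  J−j₁+j₂=4  j₁+j₂+J+1=10
(j₁±m₁, j₂±m₂, J±M) = (1,4,0,5,0,8)
P² = 165888
sum k=0..0:
  [0] +1/576 = 1/576
S = 1/576
C² = P²·S² = 1/2 ; C = +0.707107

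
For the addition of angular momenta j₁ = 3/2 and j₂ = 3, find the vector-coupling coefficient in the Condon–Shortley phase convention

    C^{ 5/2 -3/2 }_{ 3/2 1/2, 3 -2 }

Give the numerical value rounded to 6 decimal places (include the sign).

+√(1/14) ≈ +0.267261

triangle: 2!×1!×4!/8! = 48/40320
(j±m)!: 2!×1!×1!×5!×1!×4! = 5760
prefactor² = (2J+1)×Δ×N² = 288/7
  k=0: +1/(0!×2!×1!×1!×0!×3!) = 1/12
  k=1: −1/(1!×1!×0!×0!×1!×4!) = -1/24
Σ = 1/24  ⇒  CG² = 288/7×1/24² = 1/14
CG = +√(1/14) = +0.267261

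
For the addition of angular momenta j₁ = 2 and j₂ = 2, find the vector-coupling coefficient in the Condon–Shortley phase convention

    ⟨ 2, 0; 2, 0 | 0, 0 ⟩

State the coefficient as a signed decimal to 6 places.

j₁+j₂−J=4  J+j₁−j₂=0  J−j₁+j₂=0  j₁+j₂+J+1=5
(j₁±m₁, j₂±m₂, J±M) = (2,2,2,2,0,0)
P² = 16/5
sum k=2..2:
  [2] +1/4 = 1/4
S = 1/4
C² = P²·S² = 1/5 ; C = +0.447214

+√(1/5) ≈ +0.447214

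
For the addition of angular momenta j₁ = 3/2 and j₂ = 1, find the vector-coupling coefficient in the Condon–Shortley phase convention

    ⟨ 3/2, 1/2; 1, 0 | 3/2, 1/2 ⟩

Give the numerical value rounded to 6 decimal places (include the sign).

triangle: 1!*2!*1!/5! = 2/120
(j±m)!: 2!*1!*1!*1!*2!*1! = 4
prefactor² = (2J+1)*Δ*N² = 4/15
  k=0: +1/(0!*1!*1!*1!*1!*0!) = 1
  k=1: −1/(1!*0!*0!*0!*2!*1!) = -1/2
Σ = 1/2  ⇒  CG² = 4/15*1/2² = 1/15
CG = +√(1/15) = +0.258199

+0.258199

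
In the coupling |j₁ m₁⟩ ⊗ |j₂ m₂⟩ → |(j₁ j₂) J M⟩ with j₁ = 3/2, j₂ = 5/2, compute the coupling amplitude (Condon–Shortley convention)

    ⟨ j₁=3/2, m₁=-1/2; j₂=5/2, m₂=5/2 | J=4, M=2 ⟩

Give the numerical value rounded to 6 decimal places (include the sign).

√[9·0!3!5!/9! · 1!2!5!0!6!2!] = √(43200/7)
  +(−1)^0/∏(0,0,2,5,1,0)! = 1/240  (running 1/240)
⟨..|..⟩ = √(43200/7)·(1/240) = +0.327327

+0.327327  (= +√(3/28))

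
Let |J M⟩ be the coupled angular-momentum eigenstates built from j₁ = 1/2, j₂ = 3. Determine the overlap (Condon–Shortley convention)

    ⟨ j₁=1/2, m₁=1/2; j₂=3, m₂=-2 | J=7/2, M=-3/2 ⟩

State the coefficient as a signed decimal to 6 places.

+√(2/7) = +0.534522

√[8·0!1!6!/8! · 1!0!1!5!2!5!] = √(28800/7)
  +(−1)^0/∏(0,0,0,1,1,5)! = 1/120  (running 1/120)
⟨..|..⟩ = √(28800/7)·(1/120) = +0.534522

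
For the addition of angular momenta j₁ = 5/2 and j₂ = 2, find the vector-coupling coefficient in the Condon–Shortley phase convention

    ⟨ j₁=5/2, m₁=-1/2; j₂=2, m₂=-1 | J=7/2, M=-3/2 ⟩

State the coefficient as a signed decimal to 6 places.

√[8·1!4!3!/9! · 2!3!1!3!2!5!] = √(384/7)
  +(−1)^0/∏(0,1,3,1,1,2)! = 1/12  (running 1/12)
  +(−1)^1/∏(1,0,2,0,2,3)! = -1/24  (running 1/24)
⟨..|..⟩ = √(384/7)·(1/24) = +0.308607

+0.308607  (= +√(2/21))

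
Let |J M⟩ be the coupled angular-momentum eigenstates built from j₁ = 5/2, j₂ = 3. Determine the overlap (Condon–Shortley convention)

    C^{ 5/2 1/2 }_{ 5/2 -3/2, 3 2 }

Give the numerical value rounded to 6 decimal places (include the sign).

−√(1/14) ≈ -0.267261

j₁+j₂−J=3  J+j₁−j₂=2  J−j₁+j₂=3  j₁+j₂+J+1=9
(j₁±m₁, j₂±m₂, J±M) = (1,4,5,1,3,2)
P² = 288/7
sum k=2..3:
  [2] +1/24 = 1/24
  [3] −1/12 = -1/12
S = -1/24
C² = P²·S² = 1/14 ; C = -0.267261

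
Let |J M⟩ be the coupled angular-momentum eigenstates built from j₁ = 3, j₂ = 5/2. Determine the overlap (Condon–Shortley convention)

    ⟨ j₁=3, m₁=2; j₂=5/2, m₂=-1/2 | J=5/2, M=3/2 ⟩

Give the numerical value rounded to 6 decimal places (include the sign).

-0.267261  (= −√(1/14))

triangle: 3!×3!×2!/9! = 72/362880
(j±m)!: 5!×1!×2!×3!×4!×1! = 34560
prefactor² = (2J+1)×Δ×N² = 288/7
  k=0: +1/(0!×3!×1!×2!×2!×0!) = 1/24
  k=1: −1/(1!×2!×0!×1!×3!×1!) = -1/12
Σ = -1/24  ⇒  CG² = 288/7×(-1/24)² = 1/14
CG = −√(1/14) = -0.267261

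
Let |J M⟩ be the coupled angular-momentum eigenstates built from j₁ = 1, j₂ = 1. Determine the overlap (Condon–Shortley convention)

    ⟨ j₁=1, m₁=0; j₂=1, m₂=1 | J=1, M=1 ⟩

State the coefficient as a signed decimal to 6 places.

-0.707107  (= −√(1/2))

√[3·1!1!1!/4! · 1!1!2!0!2!0!] = √(1/2)
  +(−1)^1/∏(1,0,0,1,1,0)! = -1  (running -1)
⟨..|..⟩ = √(1/2)·(-1) = -0.707107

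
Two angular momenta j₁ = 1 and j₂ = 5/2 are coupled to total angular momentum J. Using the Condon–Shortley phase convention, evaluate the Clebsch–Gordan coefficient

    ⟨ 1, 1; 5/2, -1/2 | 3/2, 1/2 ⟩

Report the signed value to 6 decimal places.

√[4·2!0!3!/6! · 2!0!2!3!2!1!] = √(16/5)
  +(−1)^0/∏(0,2,0,2,0,1)! = 1/4  (running 1/4)
⟨..|..⟩ = √(16/5)·(1/4) = +0.447214

+√(1/5) = +0.447214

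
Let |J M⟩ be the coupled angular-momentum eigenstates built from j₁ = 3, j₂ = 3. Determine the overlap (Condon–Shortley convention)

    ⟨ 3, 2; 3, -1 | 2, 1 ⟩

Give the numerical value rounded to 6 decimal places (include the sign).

-0.422577  (= −√(5/28))

triangle: 4!*2!*2!/9! = 96/362880
(j±m)!: 5!*1!*2!*4!*3!*1! = 34560
prefactor² = (2J+1)*Δ*N² = 320/7
  k=0: +1/(0!*4!*1!*2!*1!*0!) = 1/48
  k=1: −1/(1!*3!*0!*1!*2!*1!) = -1/12
Σ = -1/16  ⇒  CG² = 320/7*(-1/16)² = 5/28
CG = −√(5/28) = -0.422577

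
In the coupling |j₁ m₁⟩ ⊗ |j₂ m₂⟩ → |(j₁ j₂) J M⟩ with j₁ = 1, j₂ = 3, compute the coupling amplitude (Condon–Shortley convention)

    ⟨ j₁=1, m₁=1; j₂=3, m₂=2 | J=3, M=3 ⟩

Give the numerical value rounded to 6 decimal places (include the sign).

triangle: 1!×1!×5!/8! = 120/40320
(j±m)!: 2!×0!×5!×1!×6!×0! = 172800
prefactor² = (2J+1)×Δ×N² = 3600
  k=0: +1/(0!×1!×0!×5!×1!×0!) = 1/120
Σ = 1/120  ⇒  CG² = 3600×1/120² = 1/4
CG = +√(1/4) = +0.500000

+0.500000  (= +√(1/4))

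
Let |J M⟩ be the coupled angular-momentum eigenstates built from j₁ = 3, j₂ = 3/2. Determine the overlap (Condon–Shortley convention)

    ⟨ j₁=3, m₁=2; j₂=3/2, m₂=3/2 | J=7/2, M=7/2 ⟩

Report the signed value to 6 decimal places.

j₁+j₂−J=1  J+j₁−j₂=5  J−j₁+j₂=2  j₁+j₂+J+1=9
(j₁±m₁, j₂±m₂, J±M) = (5,1,3,0,7,0)
P² = 19200
sum k=1..1:
  [1] −1/240 = -1/240
S = -1/240
C² = P²·S² = 1/3 ; C = -0.577350

-0.577350  (= −√(1/3))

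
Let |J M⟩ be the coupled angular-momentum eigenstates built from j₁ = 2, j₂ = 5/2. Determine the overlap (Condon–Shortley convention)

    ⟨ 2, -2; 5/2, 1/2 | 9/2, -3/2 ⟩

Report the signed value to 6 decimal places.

triangle: 0!*4!*5!/10! = 2880/3628800
(j±m)!: 0!*4!*3!*2!*3!*6! = 1244160
prefactor² = (2J+1)*Δ*N² = 69120/7
  k=0: +1/(0!*0!*4!*3!*0!*2!) = 1/288
Σ = 1/288  ⇒  CG² = 69120/7*1/288² = 5/42
CG = +√(5/42) = +0.345033

+0.345033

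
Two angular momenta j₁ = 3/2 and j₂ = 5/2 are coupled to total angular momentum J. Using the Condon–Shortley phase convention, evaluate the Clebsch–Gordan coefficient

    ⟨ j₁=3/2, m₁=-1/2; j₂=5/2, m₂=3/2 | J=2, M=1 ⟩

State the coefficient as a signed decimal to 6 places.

+√(1/42) ≈ +0.154303

j₁+j₂−J=2  J+j₁−j₂=1  J−j₁+j₂=3  j₁+j₂+J+1=7
(j₁±m₁, j₂±m₂, J±M) = (1,2,4,1,3,1)
P² = 24/7
sum k=1..2:
  [1] −1/6 = -1/6
  [2] +1/4 = 1/4
S = 1/12
C² = P²·S² = 1/42 ; C = +0.154303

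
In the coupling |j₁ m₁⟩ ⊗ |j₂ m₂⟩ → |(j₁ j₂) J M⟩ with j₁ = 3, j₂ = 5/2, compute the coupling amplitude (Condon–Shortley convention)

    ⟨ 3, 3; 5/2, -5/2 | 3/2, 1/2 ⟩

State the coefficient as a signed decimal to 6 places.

j₁+j₂−J=4  J+j₁−j₂=2  J−j₁+j₂=1  j₁+j₂+J+1=8
(j₁±m₁, j₂±m₂, J±M) = (6,0,0,5,2,1)
P² = 5760/7
sum k=0..0:
  [0] +1/48 = 1/48
S = 1/48
C² = P²·S² = 5/14 ; C = +0.597614

+√(5/14) ≈ +0.597614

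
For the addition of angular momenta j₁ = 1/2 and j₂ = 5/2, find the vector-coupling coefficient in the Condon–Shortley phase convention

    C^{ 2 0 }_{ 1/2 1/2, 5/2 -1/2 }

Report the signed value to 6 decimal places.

+0.707107

j₁+j₂−J=1  J+j₁−j₂=0  J−j₁+j₂=4  j₁+j₂+J+1=6
(j₁±m₁, j₂±m₂, J±M) = (1,0,2,3,2,2)
P² = 8
sum k=0..0:
  [0] +1/4 = 1/4
S = 1/4
C² = P²·S² = 1/2 ; C = +0.707107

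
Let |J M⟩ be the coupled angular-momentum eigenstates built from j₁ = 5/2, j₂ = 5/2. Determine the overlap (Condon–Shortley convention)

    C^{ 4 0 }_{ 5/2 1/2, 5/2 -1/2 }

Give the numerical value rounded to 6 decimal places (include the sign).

√[9·1!4!4!/10! · 3!2!2!3!4!4!] = √(20736/175)
  +(−1)^0/∏(0,1,2,2,2,2)! = 1/16  (running 1/16)
  +(−1)^1/∏(1,0,1,1,3,3)! = -1/36  (running 5/144)
⟨..|..⟩ = √(20736/175)·(5/144) = +0.377964

+0.377964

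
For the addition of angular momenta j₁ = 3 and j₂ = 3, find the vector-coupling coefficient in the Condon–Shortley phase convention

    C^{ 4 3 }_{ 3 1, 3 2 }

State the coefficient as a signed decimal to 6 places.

triangle: 2!·4!·4!/11! = 1152/39916800
(j±m)!: 4!·2!·5!·1!·7!·1! = 29030400
prefactor² = (2J+1)·Δ·N² = 82944/11
  k=1: −1/(1!·1!·1!·4!·3!·0!) = -1/144
  k=2: +1/(2!·0!·0!·3!·4!·1!) = 1/288
Σ = -1/288  ⇒  CG² = 82944/11·(-1/288)² = 1/11
CG = −√(1/11) = -0.301511

−√(1/11) = -0.301511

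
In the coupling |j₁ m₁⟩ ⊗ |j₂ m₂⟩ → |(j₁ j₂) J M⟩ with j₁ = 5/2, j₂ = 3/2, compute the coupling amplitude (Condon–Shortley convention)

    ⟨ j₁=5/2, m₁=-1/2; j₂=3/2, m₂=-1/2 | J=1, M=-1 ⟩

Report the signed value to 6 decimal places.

-0.387298  (= −√(3/20))

triangle: 3!×2!×0!/6! = 12/720
(j±m)!: 2!×3!×1!×2!×0!×2! = 48
prefactor² = (2J+1)×Δ×N² = 12/5
  k=1: −1/(1!×2!×2!×0!×0!×0!) = -1/4
Σ = -1/4  ⇒  CG² = 12/5×(-1/4)² = 3/20
CG = −√(3/20) = -0.387298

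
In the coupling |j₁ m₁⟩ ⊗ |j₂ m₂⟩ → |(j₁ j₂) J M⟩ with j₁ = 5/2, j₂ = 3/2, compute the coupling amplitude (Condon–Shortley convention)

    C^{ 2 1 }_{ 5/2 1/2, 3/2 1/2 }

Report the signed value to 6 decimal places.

-0.545545

triangle: 2!·3!·1!/7! = 12/5040
(j±m)!: 3!·2!·2!·1!·3!·1! = 144
prefactor² = (2J+1)·Δ·N² = 12/7
  k=1: −1/(1!·1!·1!·1!·2!·0!) = -1/2
  k=2: +1/(2!·0!·0!·0!·3!·1!) = 1/12
Σ = -5/12  ⇒  CG² = 12/7·(-5/12)² = 25/84
CG = −√(25/84) = -0.545545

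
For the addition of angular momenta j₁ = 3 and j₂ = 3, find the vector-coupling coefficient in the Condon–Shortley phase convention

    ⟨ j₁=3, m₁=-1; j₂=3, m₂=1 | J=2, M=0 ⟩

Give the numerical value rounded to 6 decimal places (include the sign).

j₁+j₂−J=4  J+j₁−j₂=2  J−j₁+j₂=2  j₁+j₂+J+1=9
(j₁±m₁, j₂±m₂, J±M) = (2,4,4,2,2,2)
P² = 256/21
sum k=2..4:
  [2] +1/16 = 1/16
  [3] −1/6 = -1/6
  [4] +1/96 = 1/96
S = -3/32
C² = P²·S² = 3/28 ; C = -0.327327

−√(3/28) = -0.327327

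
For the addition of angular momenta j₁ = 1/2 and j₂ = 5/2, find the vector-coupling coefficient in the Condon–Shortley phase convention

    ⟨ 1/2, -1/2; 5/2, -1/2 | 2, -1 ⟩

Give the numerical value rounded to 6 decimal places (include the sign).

−√(1/3) ≈ -0.577350

√[5·1!0!4!/6! · 0!1!2!3!1!3!] = √(12)
  +(−1)^1/∏(1,0,0,1,0,3)! = -1/6  (running -1/6)
⟨..|..⟩ = √(12)·(-1/6) = -0.577350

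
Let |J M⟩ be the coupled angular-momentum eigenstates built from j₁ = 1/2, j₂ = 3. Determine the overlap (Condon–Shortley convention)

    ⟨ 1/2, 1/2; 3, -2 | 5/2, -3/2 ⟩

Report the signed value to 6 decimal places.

+0.845154

√[6·1!0!5!/7! · 1!0!1!5!1!4!] = √(2880/7)
  +(−1)^0/∏(0,1,0,1,0,4)! = 1/24  (running 1/24)
⟨..|..⟩ = √(2880/7)·(1/24) = +0.845154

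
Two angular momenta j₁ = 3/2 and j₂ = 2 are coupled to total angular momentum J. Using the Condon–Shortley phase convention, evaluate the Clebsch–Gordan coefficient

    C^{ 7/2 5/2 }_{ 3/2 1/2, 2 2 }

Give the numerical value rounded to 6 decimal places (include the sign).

+√(3/7) = +0.654654

√[8·0!3!4!/8! · 2!1!4!0!6!1!] = √(6912/7)
  +(−1)^0/∏(0,0,1,4,2,0)! = 1/48  (running 1/48)
⟨..|..⟩ = √(6912/7)·(1/48) = +0.654654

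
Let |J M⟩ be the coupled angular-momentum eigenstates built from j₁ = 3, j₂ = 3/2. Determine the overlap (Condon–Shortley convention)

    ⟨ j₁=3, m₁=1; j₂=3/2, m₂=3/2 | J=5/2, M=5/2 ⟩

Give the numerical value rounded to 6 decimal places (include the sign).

+0.327327

triangle: 2!*4!*1!/8! = 48/40320
(j±m)!: 4!*2!*3!*0!*5!*0! = 34560
prefactor² = (2J+1)*Δ*N² = 1728/7
  k=2: +1/(2!*0!*0!*1!*4!*0!) = 1/48
Σ = 1/48  ⇒  CG² = 1728/7*1/48² = 3/28
CG = +√(3/28) = +0.327327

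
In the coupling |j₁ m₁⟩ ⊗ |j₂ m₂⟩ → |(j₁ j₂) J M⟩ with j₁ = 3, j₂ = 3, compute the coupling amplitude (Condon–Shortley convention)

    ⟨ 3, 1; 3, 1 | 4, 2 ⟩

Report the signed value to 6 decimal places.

triangle: 2!·4!·4!/11! = 1152/39916800
(j±m)!: 4!·2!·4!·2!·6!·2! = 3317760
prefactor² = (2J+1)·Δ·N² = 331776/385
  k=0: +1/(0!·2!·2!·4!·2!·0!) = 1/192
  k=1: −1/(1!·1!·1!·3!·3!·1!) = -1/36
  k=2: +1/(2!·0!·0!·2!·4!·2!) = 1/192
Σ = -5/288  ⇒  CG² = 331776/385·(-5/288)² = 20/77
CG = −√(20/77) = -0.509647

−√(20/77) = -0.509647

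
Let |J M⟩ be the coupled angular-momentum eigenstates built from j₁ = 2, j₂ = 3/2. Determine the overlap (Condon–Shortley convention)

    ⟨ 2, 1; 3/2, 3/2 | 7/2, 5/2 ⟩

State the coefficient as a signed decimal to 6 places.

√[8·0!4!3!/8! · 3!1!3!0!6!1!] = √(5184/7)
  +(−1)^0/∏(0,0,1,3,3,0)! = 1/36  (running 1/36)
⟨..|..⟩ = √(5184/7)·(1/36) = +0.755929

+√(4/7) ≈ +0.755929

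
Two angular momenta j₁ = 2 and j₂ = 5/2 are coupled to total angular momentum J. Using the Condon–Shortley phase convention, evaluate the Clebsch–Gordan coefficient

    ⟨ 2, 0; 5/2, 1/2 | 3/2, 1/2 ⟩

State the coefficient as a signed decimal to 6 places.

+0.239046

j₁+j₂−J=3  J+j₁−j₂=1  J−j₁+j₂=2  j₁+j₂+J+1=7
(j₁±m₁, j₂±m₂, J±M) = (2,2,3,2,2,1)
P² = 32/35
sum k=1..2:
  [1] −1/4 = -1/4
  [2] +1/2 = 1/2
S = 1/4
C² = P²·S² = 2/35 ; C = +0.239046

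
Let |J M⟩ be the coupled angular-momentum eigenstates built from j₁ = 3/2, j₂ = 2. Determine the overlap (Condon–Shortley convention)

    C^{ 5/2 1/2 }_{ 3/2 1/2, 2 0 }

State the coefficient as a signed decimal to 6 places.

+√(3/35) ≈ +0.292770

j₁+j₂−J=1  J+j₁−j₂=2  J−j₁+j₂=3  j₁+j₂+J+1=7
(j₁±m₁, j₂±m₂, J±M) = (2,1,2,2,3,2)
P² = 48/35
sum k=0..1:
  [0] +1/2 = 1/2
  [1] −1/4 = -1/4
S = 1/4
C² = P²·S² = 3/35 ; C = +0.292770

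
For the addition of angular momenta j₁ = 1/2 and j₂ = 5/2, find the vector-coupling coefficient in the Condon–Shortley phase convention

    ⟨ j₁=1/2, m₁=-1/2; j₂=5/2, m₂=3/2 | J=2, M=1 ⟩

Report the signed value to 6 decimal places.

j₁+j₂−J=1  J+j₁−j₂=0  J−j₁+j₂=4  j₁+j₂+J+1=6
(j₁±m₁, j₂±m₂, J±M) = (0,1,4,1,3,1)
P² = 24
sum k=1..1:
  [1] −1/6 = -1/6
S = -1/6
C² = P²·S² = 2/3 ; C = -0.816497

-0.816497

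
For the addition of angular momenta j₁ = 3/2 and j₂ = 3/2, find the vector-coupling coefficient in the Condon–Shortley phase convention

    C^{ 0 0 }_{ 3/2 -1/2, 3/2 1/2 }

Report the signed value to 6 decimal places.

√[1·3!0!0!/4! · 1!2!2!1!0!0!] = √(1)
  +(−1)^2/∏(2,1,0,0,0,0)! = 1/2  (running 1/2)
⟨..|..⟩ = √(1)·(1/2) = +0.500000

+√(1/4) = +0.500000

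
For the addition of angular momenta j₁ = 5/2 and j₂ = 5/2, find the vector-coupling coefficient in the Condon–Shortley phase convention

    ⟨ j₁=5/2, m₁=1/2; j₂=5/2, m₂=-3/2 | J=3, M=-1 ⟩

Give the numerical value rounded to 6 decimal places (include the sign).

+0.182574

triangle: 2!·3!·3!/9! = 72/362880
(j±m)!: 3!·2!·1!·4!·2!·4! = 13824
prefactor² = (2J+1)·Δ·N² = 96/5
  k=0: +1/(0!·2!·2!·1!·1!·2!) = 1/8
  k=1: −1/(1!·1!·1!·0!·2!·3!) = -1/12
Σ = 1/24  ⇒  CG² = 96/5·1/24² = 1/30
CG = +√(1/30) = +0.182574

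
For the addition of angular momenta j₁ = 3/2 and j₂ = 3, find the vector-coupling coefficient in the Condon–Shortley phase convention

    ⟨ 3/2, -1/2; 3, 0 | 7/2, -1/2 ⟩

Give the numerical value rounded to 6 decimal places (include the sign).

triangle: 1!×2!×5!/9! = 240/362880
(j±m)!: 1!×2!×3!×3!×3!×4! = 10368
prefactor² = (2J+1)×Δ×N² = 384/7
  k=0: +1/(0!×1!×2!×3!×0!×2!) = 1/24
  k=1: −1/(1!×0!×1!×2!×1!×3!) = -1/12
Σ = -1/24  ⇒  CG² = 384/7×(-1/24)² = 2/21
CG = −√(2/21) = -0.308607

-0.308607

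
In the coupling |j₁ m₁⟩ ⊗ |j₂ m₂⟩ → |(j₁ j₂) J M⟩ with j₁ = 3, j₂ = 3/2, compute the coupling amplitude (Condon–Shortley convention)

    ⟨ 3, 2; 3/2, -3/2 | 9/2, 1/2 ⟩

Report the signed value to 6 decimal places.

+√(1/21) = +0.218218

√[10·0!6!3!/10! · 5!1!0!3!5!4!] = √(172800/7)
  +(−1)^0/∏(0,0,1,0,5,3)! = 1/720  (running 1/720)
⟨..|..⟩ = √(172800/7)·(1/720) = +0.218218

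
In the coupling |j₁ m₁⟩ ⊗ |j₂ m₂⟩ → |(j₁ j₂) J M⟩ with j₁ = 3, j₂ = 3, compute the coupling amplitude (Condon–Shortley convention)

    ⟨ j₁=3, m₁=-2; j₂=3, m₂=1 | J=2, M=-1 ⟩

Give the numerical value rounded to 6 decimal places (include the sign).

j₁+j₂−J=4  J+j₁−j₂=2  J−j₁+j₂=2  j₁+j₂+J+1=9
(j₁±m₁, j₂±m₂, J±M) = (1,5,4,2,1,3)
P² = 320/7
sum k=3..4:
  [3] −1/12 = -1/12
  [4] +1/48 = 1/48
S = -1/16
C² = P²·S² = 5/28 ; C = -0.422577

−√(5/28) = -0.422577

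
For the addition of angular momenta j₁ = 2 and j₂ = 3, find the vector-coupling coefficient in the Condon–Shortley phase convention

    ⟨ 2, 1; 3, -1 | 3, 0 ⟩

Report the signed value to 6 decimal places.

√[7·2!2!4!/9! · 3!1!2!4!3!3!] = √(96/5)
  +(−1)^0/∏(0,2,1,2,1,2)! = 1/8  (running 1/8)
  +(−1)^1/∏(1,1,0,1,2,3)! = -1/12  (running 1/24)
⟨..|..⟩ = √(96/5)·(1/24) = +0.182574

+√(1/30) ≈ +0.182574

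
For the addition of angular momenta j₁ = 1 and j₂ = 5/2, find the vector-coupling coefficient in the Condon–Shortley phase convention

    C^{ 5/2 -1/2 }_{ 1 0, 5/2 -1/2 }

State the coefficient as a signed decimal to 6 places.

j₁+j₂−J=1  J+j₁−j₂=1  J−j₁+j₂=4  j₁+j₂+J+1=7
(j₁±m₁, j₂±m₂, J±M) = (1,1,2,3,2,3)
P² = 144/35
sum k=0..1:
  [0] +1/4 = 1/4
  [1] −1/6 = -1/6
S = 1/12
C² = P²·S² = 1/35 ; C = +0.169031

+0.169031  (= +√(1/35))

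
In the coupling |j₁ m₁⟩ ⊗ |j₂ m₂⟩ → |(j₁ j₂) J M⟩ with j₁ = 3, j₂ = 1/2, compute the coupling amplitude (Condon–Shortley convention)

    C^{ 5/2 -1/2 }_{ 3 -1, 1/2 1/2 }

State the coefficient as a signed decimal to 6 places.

-0.755929  (= −√(4/7))

triangle: 1!·5!·0!/7! = 120/5040
(j±m)!: 2!·4!·1!·0!·2!·3! = 576
prefactor² = (2J+1)·Δ·N² = 576/7
  k=1: −1/(1!·0!·3!·0!·2!·0!) = -1/12
Σ = -1/12  ⇒  CG² = 576/7·(-1/12)² = 4/7
CG = −√(4/7) = -0.755929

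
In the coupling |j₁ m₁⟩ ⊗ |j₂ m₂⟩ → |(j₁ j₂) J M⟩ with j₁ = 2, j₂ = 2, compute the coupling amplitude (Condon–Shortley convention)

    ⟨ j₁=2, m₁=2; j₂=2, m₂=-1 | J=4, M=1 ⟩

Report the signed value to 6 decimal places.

+√(1/14) ≈ +0.267261

j₁+j₂−J=0  J+j₁−j₂=4  J−j₁+j₂=4  j₁+j₂+J+1=9
(j₁±m₁, j₂±m₂, J±M) = (4,0,1,3,5,3)
P² = 10368/7
sum k=0..0:
  [0] +1/144 = 1/144
S = 1/144
C² = P²·S² = 1/14 ; C = +0.267261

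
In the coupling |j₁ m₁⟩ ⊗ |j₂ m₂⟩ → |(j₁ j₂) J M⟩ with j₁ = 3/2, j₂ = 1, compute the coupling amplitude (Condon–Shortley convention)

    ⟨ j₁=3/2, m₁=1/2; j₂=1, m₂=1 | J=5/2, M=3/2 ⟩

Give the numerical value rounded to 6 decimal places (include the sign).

√[6·0!3!2!/6! · 2!1!2!0!4!1!] = √(48/5)
  +(−1)^0/∏(0,0,1,2,2,0)! = 1/4  (running 1/4)
⟨..|..⟩ = √(48/5)·(1/4) = +0.774597

+√(3/5) ≈ +0.774597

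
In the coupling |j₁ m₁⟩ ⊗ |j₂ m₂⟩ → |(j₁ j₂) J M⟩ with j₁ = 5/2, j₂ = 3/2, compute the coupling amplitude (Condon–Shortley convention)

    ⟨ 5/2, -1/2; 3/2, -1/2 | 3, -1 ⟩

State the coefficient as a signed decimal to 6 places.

+√(1/60) ≈ +0.129099

triangle: 1!*4!*2!/8! = 48/40320
(j±m)!: 2!*3!*1!*2!*2!*4! = 1152
prefactor² = (2J+1)*Δ*N² = 48/5
  k=0: +1/(0!*1!*3!*1!*1!*1!) = 1/6
  k=1: −1/(1!*0!*2!*0!*2!*2!) = -1/8
Σ = 1/24  ⇒  CG² = 48/5*1/24² = 1/60
CG = +√(1/60) = +0.129099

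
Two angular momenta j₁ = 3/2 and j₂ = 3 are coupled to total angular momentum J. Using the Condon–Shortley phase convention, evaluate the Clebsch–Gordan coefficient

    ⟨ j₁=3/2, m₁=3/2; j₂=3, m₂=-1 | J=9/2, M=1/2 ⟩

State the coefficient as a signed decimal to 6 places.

√[10·0!3!6!/10! · 3!0!2!4!5!4!] = √(69120/7)
  +(−1)^0/∏(0,0,0,2,3,4)! = 1/288  (running 1/288)
⟨..|..⟩ = √(69120/7)·(1/288) = +0.345033

+0.345033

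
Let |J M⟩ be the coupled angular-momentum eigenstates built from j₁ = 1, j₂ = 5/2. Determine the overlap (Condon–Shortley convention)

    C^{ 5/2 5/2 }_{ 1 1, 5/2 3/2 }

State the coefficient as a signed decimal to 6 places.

+0.534522  (= +√(2/7))

√[6·1!1!4!/7! · 2!0!4!1!5!0!] = √(1152/7)
  +(−1)^0/∏(0,1,0,4,1,0)! = 1/24  (running 1/24)
⟨..|..⟩ = √(1152/7)·(1/24) = +0.534522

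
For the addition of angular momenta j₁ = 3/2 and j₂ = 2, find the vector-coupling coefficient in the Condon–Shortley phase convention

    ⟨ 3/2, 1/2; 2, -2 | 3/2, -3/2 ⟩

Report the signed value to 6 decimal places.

j₁+j₂−J=2  J+j₁−j₂=1  J−j₁+j₂=2  j₁+j₂+J+1=6
(j₁±m₁, j₂±m₂, J±M) = (2,1,0,4,0,3)
P² = 32/5
sum k=0..0:
  [0] +1/4 = 1/4
S = 1/4
C² = P²·S² = 2/5 ; C = +0.632456

+√(2/5) = +0.632456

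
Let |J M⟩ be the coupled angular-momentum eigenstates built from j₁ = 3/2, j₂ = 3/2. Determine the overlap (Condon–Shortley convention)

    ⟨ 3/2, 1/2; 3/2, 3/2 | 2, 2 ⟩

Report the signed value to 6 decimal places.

-0.707107  (= −√(1/2))

√[5·1!2!2!/6! · 2!1!3!0!4!0!] = √(8)
  +(−1)^1/∏(1,0,0,2,2,0)! = -1/4  (running -1/4)
⟨..|..⟩ = √(8)·(-1/4) = -0.707107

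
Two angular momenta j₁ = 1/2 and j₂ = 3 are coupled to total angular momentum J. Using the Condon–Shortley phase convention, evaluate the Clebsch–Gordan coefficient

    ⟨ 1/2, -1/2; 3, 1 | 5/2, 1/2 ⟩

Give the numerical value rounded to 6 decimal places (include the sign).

triangle: 1!*0!*5!/7! = 120/5040
(j±m)!: 0!*1!*4!*2!*3!*2! = 576
prefactor² = (2J+1)*Δ*N² = 576/7
  k=1: −1/(1!*0!*0!*3!*0!*2!) = -1/12
Σ = -1/12  ⇒  CG² = 576/7*(-1/12)² = 4/7
CG = −√(4/7) = -0.755929

-0.755929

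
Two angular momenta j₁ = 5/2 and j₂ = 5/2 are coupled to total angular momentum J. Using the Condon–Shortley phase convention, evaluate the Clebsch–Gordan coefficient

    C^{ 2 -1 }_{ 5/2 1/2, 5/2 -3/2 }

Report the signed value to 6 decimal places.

-0.377964  (= −√(1/7))

√[5·3!2!2!/8! · 3!2!1!4!1!3!] = √(36/7)
  +(−1)^0/∏(0,3,2,1,0,1)! = 1/12  (running 1/12)
  +(−1)^1/∏(1,2,1,0,1,2)! = -1/4  (running -1/6)
⟨..|..⟩ = √(36/7)·(-1/6) = -0.377964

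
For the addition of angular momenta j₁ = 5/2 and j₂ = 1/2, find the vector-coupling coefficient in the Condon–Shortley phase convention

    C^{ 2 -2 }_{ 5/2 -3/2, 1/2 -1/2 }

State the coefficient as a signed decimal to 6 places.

j₁+j₂−J=1  J+j₁−j₂=4  J−j₁+j₂=0  j₁+j₂+J+1=6
(j₁±m₁, j₂±m₂, J±M) = (1,4,0,1,0,4)
P² = 96
sum k=0..0:
  [0] +1/24 = 1/24
S = 1/24
C² = P²·S² = 1/6 ; C = +0.408248

+0.408248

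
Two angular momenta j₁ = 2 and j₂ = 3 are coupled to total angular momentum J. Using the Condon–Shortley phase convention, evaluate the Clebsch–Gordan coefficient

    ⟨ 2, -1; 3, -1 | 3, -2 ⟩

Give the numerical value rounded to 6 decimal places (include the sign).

√[7·2!2!4!/9! · 1!3!2!4!1!5!] = √(64)
  +(−1)^1/∏(1,1,2,1,0,3)! = -1/12  (running -1/12)
  +(−1)^2/∏(2,0,1,0,1,4)! = 1/48  (running -1/16)
⟨..|..⟩ = √(64)·(-1/16) = -0.500000

−√(1/4) = -0.500000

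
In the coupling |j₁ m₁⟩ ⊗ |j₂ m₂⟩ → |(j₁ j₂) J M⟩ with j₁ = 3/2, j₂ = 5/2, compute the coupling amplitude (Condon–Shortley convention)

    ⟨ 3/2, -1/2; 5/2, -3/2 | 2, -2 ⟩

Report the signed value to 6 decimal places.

-0.617213

√[5·2!1!3!/7! · 1!2!1!4!0!4!] = √(96/7)
  +(−1)^1/∏(1,1,1,0,0,3)! = -1/6  (running -1/6)
⟨..|..⟩ = √(96/7)·(-1/6) = -0.617213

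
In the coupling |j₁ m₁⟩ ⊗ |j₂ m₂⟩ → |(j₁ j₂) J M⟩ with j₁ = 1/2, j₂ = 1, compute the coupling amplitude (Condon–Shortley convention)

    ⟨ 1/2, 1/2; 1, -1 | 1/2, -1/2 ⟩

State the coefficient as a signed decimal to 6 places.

+0.816497

triangle: 1!×0!×1!/3! = 1/6
(j±m)!: 1!×0!×0!×2!×0!×1! = 2
prefactor² = (2J+1)×Δ×N² = 2/3
  k=0: +1/(0!×1!×0!×0!×0!×1!) = 1
Σ = 1  ⇒  CG² = 2/3×1² = 2/3
CG = +√(2/3) = +0.816497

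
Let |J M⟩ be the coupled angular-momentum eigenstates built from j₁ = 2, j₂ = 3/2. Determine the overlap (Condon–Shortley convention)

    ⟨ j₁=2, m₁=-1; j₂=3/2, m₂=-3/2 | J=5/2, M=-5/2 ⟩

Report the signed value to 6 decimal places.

√[6·1!3!2!/7! · 1!3!0!3!0!5!] = √(432/7)
  +(−1)^0/∏(0,1,3,0,0,2)! = 1/12  (running 1/12)
⟨..|..⟩ = √(432/7)·(1/12) = +0.654654

+0.654654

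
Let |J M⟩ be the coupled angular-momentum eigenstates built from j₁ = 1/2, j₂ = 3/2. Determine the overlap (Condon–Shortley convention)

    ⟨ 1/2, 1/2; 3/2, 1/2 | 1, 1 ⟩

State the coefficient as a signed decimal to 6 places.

√[3·1!0!2!/4! · 1!0!2!1!2!0!] = √(1)
  +(−1)^0/∏(0,1,0,2,0,0)! = 1/2  (running 1/2)
⟨..|..⟩ = √(1)·(1/2) = +0.500000

+0.500000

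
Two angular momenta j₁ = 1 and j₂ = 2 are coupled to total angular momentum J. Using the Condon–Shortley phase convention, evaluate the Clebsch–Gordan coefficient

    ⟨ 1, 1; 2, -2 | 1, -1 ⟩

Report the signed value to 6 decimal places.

√[3·2!0!2!/5! · 2!0!0!4!0!2!] = √(48/5)
  +(−1)^0/∏(0,2,0,0,0,2)! = 1/4  (running 1/4)
⟨..|..⟩ = √(48/5)·(1/4) = +0.774597

+√(3/5) = +0.774597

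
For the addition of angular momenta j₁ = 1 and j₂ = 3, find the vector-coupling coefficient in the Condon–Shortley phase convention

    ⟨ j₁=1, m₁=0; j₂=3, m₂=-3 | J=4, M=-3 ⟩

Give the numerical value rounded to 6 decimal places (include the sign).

triangle: 0!·2!·6!/9! = 1440/362880
(j±m)!: 1!·1!·0!·6!·1!·7! = 3628800
prefactor² = (2J+1)·Δ·N² = 129600
  k=0: +1/(0!·0!·1!·0!·1!·6!) = 1/720
Σ = 1/720  ⇒  CG² = 129600·1/720² = 1/4
CG = +√(1/4) = +0.500000

+0.500000  (= +√(1/4))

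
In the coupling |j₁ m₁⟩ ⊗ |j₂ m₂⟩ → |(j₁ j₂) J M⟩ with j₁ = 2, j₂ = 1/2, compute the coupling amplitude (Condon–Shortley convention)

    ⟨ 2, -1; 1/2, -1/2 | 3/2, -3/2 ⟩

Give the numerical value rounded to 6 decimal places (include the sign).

√[4·1!3!0!/5! · 1!3!0!1!0!3!] = √(36/5)
  +(−1)^0/∏(0,1,3,0,0,0)! = 1/6  (running 1/6)
⟨..|..⟩ = √(36/5)·(1/6) = +0.447214

+0.447214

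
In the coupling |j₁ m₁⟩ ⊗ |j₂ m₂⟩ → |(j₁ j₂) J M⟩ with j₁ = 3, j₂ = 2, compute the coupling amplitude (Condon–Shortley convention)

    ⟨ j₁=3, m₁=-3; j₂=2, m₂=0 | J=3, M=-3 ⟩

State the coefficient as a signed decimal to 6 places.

+√(5/12) ≈ +0.645497

triangle: 2!*4!*2!/9! = 96/362880
(j±m)!: 0!*6!*2!*2!*0!*6! = 2073600
prefactor² = (2J+1)*Δ*N² = 3840
  k=2: +1/(2!*0!*4!*0!*0!*2!) = 1/96
Σ = 1/96  ⇒  CG² = 3840*1/96² = 5/12
CG = +√(5/12) = +0.645497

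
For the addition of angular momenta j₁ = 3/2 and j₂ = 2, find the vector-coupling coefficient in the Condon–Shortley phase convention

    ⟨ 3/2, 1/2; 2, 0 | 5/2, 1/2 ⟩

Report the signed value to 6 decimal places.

+√(3/35) ≈ +0.292770

j₁+j₂−J=1  J+j₁−j₂=2  J−j₁+j₂=3  j₁+j₂+J+1=7
(j₁±m₁, j₂±m₂, J±M) = (2,1,2,2,3,2)
P² = 48/35
sum k=0..1:
  [0] +1/2 = 1/2
  [1] −1/4 = -1/4
S = 1/4
C² = P²·S² = 3/35 ; C = +0.292770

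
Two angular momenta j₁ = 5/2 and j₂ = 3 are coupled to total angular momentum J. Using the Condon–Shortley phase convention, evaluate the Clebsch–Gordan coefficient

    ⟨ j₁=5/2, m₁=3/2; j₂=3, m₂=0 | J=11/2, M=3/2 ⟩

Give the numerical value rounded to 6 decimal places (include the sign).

√[12·0!5!6!/12! · 4!1!3!3!7!4!] = √(2488320/11)
  +(−1)^0/∏(0,0,1,3,4,3)! = 1/864  (running 1/864)
⟨..|..⟩ = √(2488320/11)·(1/864) = +0.550482

+0.550482  (= +√(10/33))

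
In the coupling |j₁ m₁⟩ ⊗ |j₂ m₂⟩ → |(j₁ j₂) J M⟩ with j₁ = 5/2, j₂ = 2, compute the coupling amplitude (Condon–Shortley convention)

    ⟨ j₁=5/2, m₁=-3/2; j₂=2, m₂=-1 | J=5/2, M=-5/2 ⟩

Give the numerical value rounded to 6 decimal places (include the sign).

−√(3/7) ≈ -0.654654

j₁+j₂−J=2  J+j₁−j₂=3  J−j₁+j₂=2  j₁+j₂+J+1=8
(j₁±m₁, j₂±m₂, J±M) = (1,4,1,3,0,5)
P² = 432/7
sum k=1..1:
  [1] −1/12 = -1/12
S = -1/12
C² = P²·S² = 3/7 ; C = -0.654654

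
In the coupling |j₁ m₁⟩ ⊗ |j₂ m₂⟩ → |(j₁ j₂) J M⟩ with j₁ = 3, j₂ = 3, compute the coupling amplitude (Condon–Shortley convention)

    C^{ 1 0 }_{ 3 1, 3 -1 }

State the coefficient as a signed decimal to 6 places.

triangle: 5!·1!·1!/8! = 120/40320
(j±m)!: 4!·2!·2!·4!·1!·1! = 2304
prefactor² = (2J+1)·Δ·N² = 144/7
  k=1: −1/(1!·4!·1!·1!·0!·0!) = -1/24
  k=2: +1/(2!·3!·0!·0!·1!·1!) = 1/12
Σ = 1/24  ⇒  CG² = 144/7·1/24² = 1/28
CG = +√(1/28) = +0.188982

+√(1/28) = +0.188982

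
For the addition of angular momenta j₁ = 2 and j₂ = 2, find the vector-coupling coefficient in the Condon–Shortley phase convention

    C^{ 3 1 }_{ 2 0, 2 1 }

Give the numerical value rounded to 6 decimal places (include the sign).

−√(1/5) = -0.447214

triangle: 1!*3!*3!/8! = 36/40320
(j±m)!: 2!*2!*3!*1!*4!*2! = 1152
prefactor² = (2J+1)*Δ*N² = 36/5
  k=0: +1/(0!*1!*2!*3!*1!*0!) = 1/12
  k=1: −1/(1!*0!*1!*2!*2!*1!) = -1/4
Σ = -1/6  ⇒  CG² = 36/5*(-1/6)² = 1/5
CG = −√(1/5) = -0.447214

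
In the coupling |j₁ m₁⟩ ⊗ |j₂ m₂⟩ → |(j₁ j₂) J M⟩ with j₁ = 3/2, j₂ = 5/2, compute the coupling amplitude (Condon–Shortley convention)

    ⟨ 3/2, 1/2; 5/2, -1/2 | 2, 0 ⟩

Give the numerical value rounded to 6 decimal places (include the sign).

-0.267261  (= −√(1/14))

j₁+j₂−J=2  J+j₁−j₂=1  J−j₁+j₂=3  j₁+j₂+J+1=7
(j₁±m₁, j₂±m₂, J±M) = (2,1,2,3,2,2)
P² = 8/7
sum k=0..1:
  [0] +1/4 = 1/4
  [1] −1/2 = -1/2
S = -1/4
C² = P²·S² = 1/14 ; C = -0.267261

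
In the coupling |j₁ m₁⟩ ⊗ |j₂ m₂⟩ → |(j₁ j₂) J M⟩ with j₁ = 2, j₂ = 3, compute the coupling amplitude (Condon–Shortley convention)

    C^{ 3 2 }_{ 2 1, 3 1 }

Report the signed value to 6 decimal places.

√[7·2!2!4!/9! · 3!1!4!2!5!1!] = √(64)
  +(−1)^0/∏(0,2,1,4,1,0)! = 1/48  (running 1/48)
  +(−1)^1/∏(1,1,0,3,2,1)! = -1/12  (running -1/16)
⟨..|..⟩ = √(64)·(-1/16) = -0.500000

−√(1/4) ≈ -0.500000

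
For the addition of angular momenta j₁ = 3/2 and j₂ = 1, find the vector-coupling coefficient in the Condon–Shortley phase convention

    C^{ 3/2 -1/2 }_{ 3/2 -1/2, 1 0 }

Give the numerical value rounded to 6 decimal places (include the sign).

−√(1/15) = -0.258199

triangle: 1!*2!*1!/5! = 2/120
(j±m)!: 1!*2!*1!*1!*1!*2! = 4
prefactor² = (2J+1)*Δ*N² = 4/15
  k=0: +1/(0!*1!*2!*1!*0!*0!) = 1/2
  k=1: −1/(1!*0!*1!*0!*1!*1!) = -1
Σ = -1/2  ⇒  CG² = 4/15*(-1/2)² = 1/15
CG = −√(1/15) = -0.258199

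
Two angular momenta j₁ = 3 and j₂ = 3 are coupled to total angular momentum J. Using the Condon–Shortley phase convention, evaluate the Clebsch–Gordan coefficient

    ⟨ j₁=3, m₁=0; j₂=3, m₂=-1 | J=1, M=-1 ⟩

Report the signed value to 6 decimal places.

+√(3/14) ≈ +0.462910

√[3·5!1!1!/8! · 3!3!2!4!0!2!] = √(216/7)
  +(−1)^2/∏(2,3,1,0,0,1)! = 1/12  (running 1/12)
⟨..|..⟩ = √(216/7)·(1/12) = +0.462910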